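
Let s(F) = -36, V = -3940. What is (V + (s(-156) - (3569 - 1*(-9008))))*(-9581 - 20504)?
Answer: 497997005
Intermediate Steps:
(V + (s(-156) - (3569 - 1*(-9008))))*(-9581 - 20504) = (-3940 + (-36 - (3569 - 1*(-9008))))*(-9581 - 20504) = (-3940 + (-36 - (3569 + 9008)))*(-30085) = (-3940 + (-36 - 1*12577))*(-30085) = (-3940 + (-36 - 12577))*(-30085) = (-3940 - 12613)*(-30085) = -16553*(-30085) = 497997005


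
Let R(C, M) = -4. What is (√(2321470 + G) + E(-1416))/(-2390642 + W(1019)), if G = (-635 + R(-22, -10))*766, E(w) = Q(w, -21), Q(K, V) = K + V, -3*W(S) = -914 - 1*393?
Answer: 4311/7170619 - 6*√457999/7170619 ≈ 3.4929e-5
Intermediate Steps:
W(S) = 1307/3 (W(S) = -(-914 - 1*393)/3 = -(-914 - 393)/3 = -⅓*(-1307) = 1307/3)
E(w) = -21 + w (E(w) = w - 21 = -21 + w)
G = -489474 (G = (-635 - 4)*766 = -639*766 = -489474)
(√(2321470 + G) + E(-1416))/(-2390642 + W(1019)) = (√(2321470 - 489474) + (-21 - 1416))/(-2390642 + 1307/3) = (√1831996 - 1437)/(-7170619/3) = (2*√457999 - 1437)*(-3/7170619) = (-1437 + 2*√457999)*(-3/7170619) = 4311/7170619 - 6*√457999/7170619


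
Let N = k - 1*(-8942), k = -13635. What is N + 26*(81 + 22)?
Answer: -2015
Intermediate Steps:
N = -4693 (N = -13635 - 1*(-8942) = -13635 + 8942 = -4693)
N + 26*(81 + 22) = -4693 + 26*(81 + 22) = -4693 + 26*103 = -4693 + 2678 = -2015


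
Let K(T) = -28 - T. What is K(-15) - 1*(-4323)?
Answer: 4310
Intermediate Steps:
K(-15) - 1*(-4323) = (-28 - 1*(-15)) - 1*(-4323) = (-28 + 15) + 4323 = -13 + 4323 = 4310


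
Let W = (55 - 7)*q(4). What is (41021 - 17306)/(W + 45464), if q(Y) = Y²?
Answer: 23715/46232 ≈ 0.51296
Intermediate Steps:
W = 768 (W = (55 - 7)*4² = 48*16 = 768)
(41021 - 17306)/(W + 45464) = (41021 - 17306)/(768 + 45464) = 23715/46232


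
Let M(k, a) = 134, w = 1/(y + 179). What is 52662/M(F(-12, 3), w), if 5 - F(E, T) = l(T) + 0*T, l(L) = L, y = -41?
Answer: 393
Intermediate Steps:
F(E, T) = 5 - T (F(E, T) = 5 - (T + 0*T) = 5 - (T + 0) = 5 - T)
w = 1/138 (w = 1/(-41 + 179) = 1/138 ≈ 0.0072464)
52662/M(F(-12, 3), w) = 52662/134 = 52662*(1/134) = 393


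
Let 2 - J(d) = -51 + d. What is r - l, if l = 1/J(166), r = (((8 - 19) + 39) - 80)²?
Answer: 305553/113 ≈ 2704.0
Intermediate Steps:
r = 2704 (r = ((-11 + 39) - 80)² = (28 - 80)² = (-52)² = 2704)
J(d) = 53 - d (J(d) = 2 - (-51 + d) = 2 + (51 - d) = 53 - d)
l = -1/113 (l = 1/(53 - 1*166) = 1/(53 - 166) = 1/(-113) = -1/113 ≈ -0.0088496)
r - l = 2704 - 1*(-1/113) = 2704 + 1/113 = 305553/113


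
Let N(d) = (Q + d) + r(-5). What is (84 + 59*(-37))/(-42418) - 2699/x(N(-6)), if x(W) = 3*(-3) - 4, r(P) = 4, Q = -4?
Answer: 114513469/551434 ≈ 207.66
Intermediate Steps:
N(d) = d (N(d) = (-4 + d) + 4 = d)
x(W) = -13 (x(W) = -9 - 4 = -13)
(84 + 59*(-37))/(-42418) - 2699/x(N(-6)) = (84 + 59*(-37))/(-42418) - 2699/(-13) = (84 - 2183)*(-1/42418) - 2699*(-1/13) = -2099*(-1/42418) + 2699/13 = 2099/42418 + 2699/13 = 114513469/551434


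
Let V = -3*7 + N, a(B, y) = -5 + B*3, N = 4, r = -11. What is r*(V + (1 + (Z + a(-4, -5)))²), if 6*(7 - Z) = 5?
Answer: -31559/36 ≈ -876.64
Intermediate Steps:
a(B, y) = -5 + 3*B
Z = 37/6 (Z = 7 - ⅙*5 = 7 - ⅚ = 37/6 ≈ 6.1667)
V = -17 (V = -3*7 + 4 = -21 + 4 = -17)
r*(V + (1 + (Z + a(-4, -5)))²) = -11*(-17 + (1 + (37/6 + (-5 + 3*(-4))))²) = -11*(-17 + (1 + (37/6 + (-5 - 12)))²) = -11*(-17 + (1 + (37/6 - 17))²) = -11*(-17 + (1 - 65/6)²) = -11*(-17 + (-59/6)²) = -11*(-17 + 3481/36) = -11*2869/36 = -31559/36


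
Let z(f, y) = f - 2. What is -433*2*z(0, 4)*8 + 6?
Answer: 13862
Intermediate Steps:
z(f, y) = -2 + f
-433*2*z(0, 4)*8 + 6 = -433*2*(-2 + 0)*8 + 6 = -433*2*(-2)*8 + 6 = -(-1732)*8 + 6 = -433*(-32) + 6 = 13856 + 6 = 13862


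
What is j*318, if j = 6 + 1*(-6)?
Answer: 0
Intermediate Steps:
j = 0 (j = 6 - 6 = 0)
j*318 = 0*318 = 0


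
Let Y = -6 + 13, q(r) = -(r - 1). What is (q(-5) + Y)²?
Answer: 169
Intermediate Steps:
q(r) = 1 - r (q(r) = -(-1 + r) = 1 - r)
Y = 7
(q(-5) + Y)² = ((1 - 1*(-5)) + 7)² = ((1 + 5) + 7)² = (6 + 7)² = 13² = 169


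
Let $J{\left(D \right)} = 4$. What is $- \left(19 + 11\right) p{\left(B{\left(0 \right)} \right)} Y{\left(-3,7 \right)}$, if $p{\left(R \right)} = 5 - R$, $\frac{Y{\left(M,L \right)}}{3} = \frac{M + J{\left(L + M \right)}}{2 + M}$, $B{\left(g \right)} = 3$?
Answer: $180$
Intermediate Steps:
$Y{\left(M,L \right)} = \frac{3 \left(4 + M\right)}{2 + M}$ ($Y{\left(M,L \right)} = 3 \frac{M + 4}{2 + M} = 3 \frac{4 + M}{2 + M} = \frac{3 \left(4 + M\right)}{2 + M}$)
$- \left(19 + 11\right) p{\left(B{\left(0 \right)} \right)} Y{\left(-3,7 \right)} = - \left(19 + 11\right) \left(5 - 3\right) \frac{3 \left(4 - 3\right)}{2 - 3} = - 30 \left(5 - 3\right) 3 \frac{1}{-1} \cdot 1 = - 30 \cdot 2 \cdot 3 \left(-1\right) 1 = - 60 \left(-3\right) = \left(-1\right) \left(-180\right) = 180$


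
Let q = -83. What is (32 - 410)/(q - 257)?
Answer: 189/170 ≈ 1.1118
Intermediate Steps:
(32 - 410)/(q - 257) = (32 - 410)/(-83 - 257) = -378/(-340) = -378*(-1/340) = 189/170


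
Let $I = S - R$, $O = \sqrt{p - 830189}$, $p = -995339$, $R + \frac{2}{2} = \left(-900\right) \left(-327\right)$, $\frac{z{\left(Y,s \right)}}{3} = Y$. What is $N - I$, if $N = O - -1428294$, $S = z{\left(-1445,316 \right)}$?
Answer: $1726928 + 2 i \sqrt{456382} \approx 1.7269 \cdot 10^{6} + 1351.1 i$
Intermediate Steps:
$z{\left(Y,s \right)} = 3 Y$
$R = 294299$ ($R = -1 - -294300 = -1 + 294300 = 294299$)
$S = -4335$ ($S = 3 \left(-1445\right) = -4335$)
$O = 2 i \sqrt{456382}$ ($O = \sqrt{-995339 - 830189} = \sqrt{-1825528} = 2 i \sqrt{456382} \approx 1351.1 i$)
$N = 1428294 + 2 i \sqrt{456382}$ ($N = 2 i \sqrt{456382} - -1428294 = 2 i \sqrt{456382} + 1428294 = 1428294 + 2 i \sqrt{456382} \approx 1.4283 \cdot 10^{6} + 1351.1 i$)
$I = -298634$ ($I = -4335 - 294299 = -298634$)
$N - I = \left(1428294 + 2 i \sqrt{456382}\right) - -298634 = \left(1428294 + 2 i \sqrt{456382}\right) + 298634 = 1726928 + 2 i \sqrt{456382}$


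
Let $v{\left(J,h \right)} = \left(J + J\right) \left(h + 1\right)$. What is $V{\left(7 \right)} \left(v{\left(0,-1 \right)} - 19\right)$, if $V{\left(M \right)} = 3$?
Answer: $-57$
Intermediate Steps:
$v{\left(J,h \right)} = 2 J \left(1 + h\right)$
$V{\left(7 \right)} \left(v{\left(0,-1 \right)} - 19\right) = 3 \left(2 \cdot 0 \left(1 - 1\right) - 19\right) = 3 \left(2 \cdot 0 \cdot 0 - 19\right) = 3 \left(0 - 19\right) = 3 \left(-19\right) = -57$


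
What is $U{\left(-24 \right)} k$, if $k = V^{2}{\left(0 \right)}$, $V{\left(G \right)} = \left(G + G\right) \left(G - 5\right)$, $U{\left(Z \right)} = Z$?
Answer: $0$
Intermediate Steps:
$V{\left(G \right)} = 2 G \left(-5 + G\right)$
$k = 0$ ($k = \left(2 \cdot 0 \left(-5 + 0\right)\right)^{2} = \left(2 \cdot 0 \left(-5\right)\right)^{2} = 0^{2} = 0$)
$U{\left(-24 \right)} k = \left(-24\right) 0 = 0$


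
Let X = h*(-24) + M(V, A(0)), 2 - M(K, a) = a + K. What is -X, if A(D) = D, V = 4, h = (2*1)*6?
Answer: 290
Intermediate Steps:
h = 12 (h = 2*6 = 12)
M(K, a) = 2 - K - a (M(K, a) = 2 - (a + K) = 2 - (K + a) = 2 + (-K - a) = 2 - K - a)
X = -290 (X = 12*(-24) + (2 - 1*4 - 1*0) = -288 + (2 - 4 + 0) = -288 - 2 = -290)
-X = -1*(-290) = 290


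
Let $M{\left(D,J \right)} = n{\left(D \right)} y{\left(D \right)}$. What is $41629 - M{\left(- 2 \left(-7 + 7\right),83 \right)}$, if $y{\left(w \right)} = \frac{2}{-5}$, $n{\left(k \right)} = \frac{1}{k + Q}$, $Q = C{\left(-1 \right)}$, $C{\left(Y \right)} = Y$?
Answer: $\frac{208143}{5} \approx 41629.0$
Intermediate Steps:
$Q = -1$
$n{\left(k \right)} = \frac{1}{-1 + k}$ ($n{\left(k \right)} = \frac{1}{k - 1} = \frac{1}{-1 + k}$)
$y{\left(w \right)} = - \frac{2}{5}$ ($y{\left(w \right)} = 2 \left(- \frac{1}{5}\right) = - \frac{2}{5}$)
$M{\left(D,J \right)} = - \frac{2}{5 \left(-1 + D\right)}$ ($M{\left(D,J \right)} = \frac{1}{-1 + D} \left(- \frac{2}{5}\right) = - \frac{2}{5 \left(-1 + D\right)}$)
$41629 - M{\left(- 2 \left(-7 + 7\right),83 \right)} = 41629 - - \frac{2}{-5 + 5 \left(- 2 \left(-7 + 7\right)\right)} = 41629 - - \frac{2}{-5 + 5 \left(\left(-2\right) 0\right)} = 41629 - - \frac{2}{-5 + 5 \cdot 0} = 41629 - - \frac{2}{-5 + 0} = 41629 - - \frac{2}{-5} = 41629 - \left(-2\right) \left(- \frac{1}{5}\right) = 41629 - \frac{2}{5} = \frac{208143}{5}$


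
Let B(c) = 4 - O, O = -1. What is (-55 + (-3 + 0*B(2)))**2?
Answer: 3364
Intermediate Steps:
B(c) = 5 (B(c) = 4 - 1*(-1) = 4 + 1 = 5)
(-55 + (-3 + 0*B(2)))**2 = (-55 + (-3 + 0*5))**2 = (-55 + (-3 + 0))**2 = (-55 - 3)**2 = (-58)**2 = 3364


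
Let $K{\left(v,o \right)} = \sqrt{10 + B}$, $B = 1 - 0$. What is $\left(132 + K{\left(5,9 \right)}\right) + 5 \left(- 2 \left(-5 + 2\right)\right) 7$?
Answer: $342 + \sqrt{11} \approx 345.32$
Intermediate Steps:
$B = 1$ ($B = 1 + 0 = 1$)
$K{\left(v,o \right)} = \sqrt{11}$ ($K{\left(v,o \right)} = \sqrt{10 + 1} = \sqrt{11}$)
$\left(132 + K{\left(5,9 \right)}\right) + 5 \left(- 2 \left(-5 + 2\right)\right) 7 = \left(132 + \sqrt{11}\right) + 5 \left(- 2 \left(-5 + 2\right)\right) 7 = \left(132 + \sqrt{11}\right) + 5 \left(\left(-2\right) \left(-3\right)\right) 7 = \left(132 + \sqrt{11}\right) + 5 \cdot 6 \cdot 7 = \left(132 + \sqrt{11}\right) + 30 \cdot 7 = \left(132 + \sqrt{11}\right) + 210 = 342 + \sqrt{11}$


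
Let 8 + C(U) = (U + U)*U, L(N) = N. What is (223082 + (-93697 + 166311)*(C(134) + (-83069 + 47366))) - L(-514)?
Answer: 14819010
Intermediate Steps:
C(U) = -8 + 2*U² (C(U) = -8 + (U + U)*U = -8 + (2*U)*U = -8 + 2*U²)
(223082 + (-93697 + 166311)*(C(134) + (-83069 + 47366))) - L(-514) = (223082 + (-93697 + 166311)*((-8 + 2*134²) + (-83069 + 47366))) - 1*(-514) = (223082 + 72614*((-8 + 2*17956) - 35703)) + 514 = (223082 + 72614*((-8 + 35912) - 35703)) + 514 = (223082 + 72614*(35904 - 35703)) + 514 = (223082 + 72614*201) + 514 = (223082 + 14595414) + 514 = 14818496 + 514 = 14819010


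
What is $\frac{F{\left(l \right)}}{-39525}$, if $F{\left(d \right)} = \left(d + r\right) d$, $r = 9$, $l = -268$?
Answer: $- \frac{69412}{39525} \approx -1.7562$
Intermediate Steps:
$F{\left(d \right)} = d \left(9 + d\right)$ ($F{\left(d \right)} = \left(d + 9\right) d = \left(9 + d\right) d = d \left(9 + d\right)$)
$\frac{F{\left(l \right)}}{-39525} = \frac{\left(-268\right) \left(9 - 268\right)}{-39525} = \left(-268\right) \left(-259\right) \left(- \frac{1}{39525}\right) = 69412 \left(- \frac{1}{39525}\right) = - \frac{69412}{39525}$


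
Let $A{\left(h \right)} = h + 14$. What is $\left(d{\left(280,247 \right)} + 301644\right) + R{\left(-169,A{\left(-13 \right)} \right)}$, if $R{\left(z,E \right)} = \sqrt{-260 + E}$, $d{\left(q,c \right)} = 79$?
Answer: $301723 + i \sqrt{259} \approx 3.0172 \cdot 10^{5} + 16.093 i$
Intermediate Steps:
$A{\left(h \right)} = 14 + h$
$\left(d{\left(280,247 \right)} + 301644\right) + R{\left(-169,A{\left(-13 \right)} \right)} = \left(79 + 301644\right) + \sqrt{-260 + \left(14 - 13\right)} = 301723 + \sqrt{-260 + 1} = 301723 + \sqrt{-259} = 301723 + i \sqrt{259}$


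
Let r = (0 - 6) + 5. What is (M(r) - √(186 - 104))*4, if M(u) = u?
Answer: -4 - 4*√82 ≈ -40.222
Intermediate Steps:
r = -1 (r = -6 + 5 = -1)
(M(r) - √(186 - 104))*4 = (-1 - √(186 - 104))*4 = (-1 - √82)*4 = -4 - 4*√82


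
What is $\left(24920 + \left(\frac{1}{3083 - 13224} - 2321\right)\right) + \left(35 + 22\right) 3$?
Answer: $\frac{230910569}{10141} \approx 22770.0$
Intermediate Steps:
$\left(24920 + \left(\frac{1}{3083 - 13224} - 2321\right)\right) + \left(35 + 22\right) 3 = \left(24920 - \left(2321 - \frac{1}{-10141}\right)\right) + 57 \cdot 3 = \left(24920 - \frac{23537262}{10141}\right) + 171 = \frac{229176458}{10141} + 171 = \frac{230910569}{10141}$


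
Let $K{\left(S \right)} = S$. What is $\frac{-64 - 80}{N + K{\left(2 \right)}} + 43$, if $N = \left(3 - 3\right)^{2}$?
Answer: $-29$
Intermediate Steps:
$N = 0$ ($N = 0^{2} = 0$)
$\frac{-64 - 80}{N + K{\left(2 \right)}} + 43 = \frac{-64 - 80}{0 + 2} + 43 = \frac{-64 - 80}{2} + 43 = \left(-144\right) \frac{1}{2} + 43 = -72 + 43 = -29$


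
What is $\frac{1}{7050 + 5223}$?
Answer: $\frac{1}{12273} \approx 8.148 \cdot 10^{-5}$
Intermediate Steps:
$\frac{1}{7050 + 5223} = \frac{1}{12273}$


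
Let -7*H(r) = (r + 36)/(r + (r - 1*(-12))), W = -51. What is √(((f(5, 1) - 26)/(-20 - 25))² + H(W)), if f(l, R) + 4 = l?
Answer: √4522/126 ≈ 0.53370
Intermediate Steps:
f(l, R) = -4 + l
H(r) = -(36 + r)/(7*(12 + 2*r)) (H(r) = -(r + 36)/(7*(r + (r - 1*(-12)))) = -(36 + r)/(7*(r + (r + 12))) = -(36 + r)/(7*(r + (12 + r))) = -(36 + r)/(7*(12 + 2*r)))
√(((f(5, 1) - 26)/(-20 - 25))² + H(W)) = √((((-4 + 5) - 26)/(-20 - 25))² + (-36 - 1*(-51))/(14*(6 - 51))) = √(((1 - 26)/(-45))² + (1/14)*(-36 + 51)/(-45)) = √((-25*(-1/45))² + (1/14)*(-1/45)*15) = √((5/9)² - 1/42) = √(25/81 - 1/42) = √(323/1134) = √4522/126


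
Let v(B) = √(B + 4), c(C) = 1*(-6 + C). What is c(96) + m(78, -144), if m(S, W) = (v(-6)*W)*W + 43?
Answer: 133 + 20736*I*√2 ≈ 133.0 + 29325.0*I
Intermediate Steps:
c(C) = -6 + C
v(B) = √(4 + B)
m(S, W) = 43 + I*√2*W² (m(S, W) = (√(4 - 6)*W)*W + 43 = (√(-2)*W)*W + 43 = ((I*√2)*W)*W + 43 = (I*W*√2)*W + 43 = I*√2*W² + 43 = 43 + I*√2*W²)
c(96) + m(78, -144) = (-6 + 96) + (43 + I*√2*(-144)²) = 90 + (43 + I*√2*20736) = 90 + (43 + 20736*I*√2) = 133 + 20736*I*√2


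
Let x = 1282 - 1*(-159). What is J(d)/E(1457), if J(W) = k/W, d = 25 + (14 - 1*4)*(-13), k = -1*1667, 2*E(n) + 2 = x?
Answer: 3334/151095 ≈ 0.022066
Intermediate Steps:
x = 1441 (x = 1282 + 159 = 1441)
E(n) = 1439/2 (E(n) = -1 + (1/2)*1441 = -1 + 1441/2 = 1439/2)
k = -1667
d = -105 (d = 25 + (14 - 4)*(-13) = 25 + 10*(-13) = 25 - 130 = -105)
J(W) = -1667/W
J(d)/E(1457) = (-1667/(-105))/(1439/2) = -1667*(-1/105)*(2/1439) = (1667/105)*(2/1439) = 3334/151095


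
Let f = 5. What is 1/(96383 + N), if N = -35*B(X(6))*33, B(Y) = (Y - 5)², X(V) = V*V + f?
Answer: -1/1400497 ≈ -7.1403e-7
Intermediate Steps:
X(V) = 5 + V² (X(V) = V*V + 5 = V² + 5 = 5 + V²)
B(Y) = (-5 + Y)²
N = -1496880 (N = -35*(-5 + (5 + 6²))²*33 = -35*(-5 + (5 + 36))²*33 = -35*(-5 + 41)²*33 = -35*36²*33 = -35*1296*33 = -45360*33 = -1496880)
1/(96383 + N) = 1/(96383 - 1496880) = 1/(-1400497) = -1/1400497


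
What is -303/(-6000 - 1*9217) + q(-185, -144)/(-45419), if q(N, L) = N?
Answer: 16577102/691140923 ≈ 0.023985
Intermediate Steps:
-303/(-6000 - 1*9217) + q(-185, -144)/(-45419) = -303/(-6000 - 1*9217) - 185/(-45419) = -303/(-6000 - 9217) - 185*(-1/45419) = -303/(-15217) + 185/45419 = -303*(-1/15217) + 185/45419 = 303/15217 + 185/45419 = 16577102/691140923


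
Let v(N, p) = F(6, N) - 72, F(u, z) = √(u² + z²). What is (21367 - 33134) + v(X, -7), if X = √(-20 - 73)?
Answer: -11839 + I*√57 ≈ -11839.0 + 7.5498*I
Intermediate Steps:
X = I*√93 (X = √(-93) = I*√93 ≈ 9.6436*I)
v(N, p) = -72 + √(36 + N²) (v(N, p) = √(6² + N²) - 72 = √(36 + N²) - 72 = -72 + √(36 + N²))
(21367 - 33134) + v(X, -7) = (21367 - 33134) + (-72 + √(36 + (I*√93)²)) = -11767 + (-72 + √(36 - 93)) = -11767 + (-72 + √(-57)) = -11767 + (-72 + I*√57) = -11839 + I*√57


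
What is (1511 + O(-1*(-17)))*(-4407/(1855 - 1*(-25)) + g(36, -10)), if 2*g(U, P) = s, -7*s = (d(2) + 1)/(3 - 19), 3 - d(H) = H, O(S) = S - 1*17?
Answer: -92870593/26320 ≈ -3528.5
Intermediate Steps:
O(S) = -17 + S (O(S) = S - 17 = -17 + S)
d(H) = 3 - H
s = 1/56 (s = -((3 - 1*2) + 1)/(7*(3 - 19)) = -((3 - 2) + 1)/(7*(-16)) = -(1 + 1)*(-1)/(7*16) = -2*(-1)/(7*16) = -1/7*(-1/8) = 1/56 ≈ 0.017857)
g(U, P) = 1/112 (g(U, P) = (1/2)*(1/56) = 1/112)
(1511 + O(-1*(-17)))*(-4407/(1855 - 1*(-25)) + g(36, -10)) = (1511 + (-17 - 1*(-17)))*(-4407/(1855 - 1*(-25)) + 1/112) = (1511 + (-17 + 17))*(-4407/(1855 + 25) + 1/112) = (1511 + 0)*(-4407/1880 + 1/112) = 1511*(-4407*1/1880 + 1/112) = 1511*(-4407/1880 + 1/112) = 1511*(-61463/26320) = -92870593/26320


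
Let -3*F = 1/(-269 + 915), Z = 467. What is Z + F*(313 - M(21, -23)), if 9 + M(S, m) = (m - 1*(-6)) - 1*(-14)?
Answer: 904721/1938 ≈ 466.83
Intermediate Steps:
M(S, m) = 11 + m (M(S, m) = -9 + ((m - 1*(-6)) - 1*(-14)) = -9 + ((m + 6) + 14) = -9 + ((6 + m) + 14) = -9 + (20 + m) = 11 + m)
F = -1/1938 (F = -1/(3*(-269 + 915)) = -1/3/646 = -1/3*1/646 = -1/1938 ≈ -0.00051600)
Z + F*(313 - M(21, -23)) = 467 - (313 - (11 - 23))/1938 = 467 - (313 - 1*(-12))/1938 = 467 - (313 + 12)/1938 = 467 - 1/1938*325 = 467 - 325/1938 = 904721/1938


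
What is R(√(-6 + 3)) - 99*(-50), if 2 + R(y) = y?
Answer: 4948 + I*√3 ≈ 4948.0 + 1.732*I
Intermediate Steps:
R(y) = -2 + y
R(√(-6 + 3)) - 99*(-50) = (-2 + √(-6 + 3)) - 99*(-50) = (-2 + √(-3)) + 4950 = (-2 + I*√3) + 4950 = 4948 + I*√3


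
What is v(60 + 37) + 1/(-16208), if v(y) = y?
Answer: 1572175/16208 ≈ 97.000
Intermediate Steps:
v(60 + 37) + 1/(-16208) = (60 + 37) + 1/(-16208) = 97 - 1/16208 = 1572175/16208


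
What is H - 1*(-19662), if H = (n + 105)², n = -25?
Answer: 26062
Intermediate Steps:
H = 6400 (H = (-25 + 105)² = 80² = 6400)
H - 1*(-19662) = 6400 - 1*(-19662) = 6400 + 19662 = 26062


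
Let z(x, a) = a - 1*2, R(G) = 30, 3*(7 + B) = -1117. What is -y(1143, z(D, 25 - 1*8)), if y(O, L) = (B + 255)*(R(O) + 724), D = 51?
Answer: 281242/3 ≈ 93747.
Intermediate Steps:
B = -1138/3 (B = -7 + (1/3)*(-1117) = -7 - 1117/3 = -1138/3 ≈ -379.33)
z(x, a) = -2 + a (z(x, a) = a - 2 = -2 + a)
y(O, L) = -281242/3 (y(O, L) = (-1138/3 + 255)*(30 + 724) = -373/3*754 = -281242/3)
-y(1143, z(D, 25 - 1*8)) = -1*(-281242/3) = 281242/3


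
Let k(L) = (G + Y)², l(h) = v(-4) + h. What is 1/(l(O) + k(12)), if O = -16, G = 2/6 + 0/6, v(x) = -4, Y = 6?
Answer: 9/181 ≈ 0.049724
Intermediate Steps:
G = ⅓ (G = 2*(⅙) + 0*(⅙) = ⅓ + 0 = ⅓ ≈ 0.33333)
l(h) = -4 + h
k(L) = 361/9 (k(L) = (⅓ + 6)² = (19/3)² = 361/9)
1/(l(O) + k(12)) = 1/((-4 - 16) + 361/9) = 1/(-20 + 361/9) = 1/(181/9) = 9/181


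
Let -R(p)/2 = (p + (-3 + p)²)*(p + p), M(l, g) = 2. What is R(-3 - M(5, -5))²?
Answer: 1392400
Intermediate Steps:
R(p) = -4*p*(p + (-3 + p)²) (R(p) = -2*(p + (-3 + p)²)*(p + p) = -2*(p + (-3 + p)²)*2*p = -4*p*(p + (-3 + p)²))
R(-3 - M(5, -5))² = (-4*(-3 - 1*2)*((-3 - 1*2) + (-3 + (-3 - 1*2))²))² = (-4*(-3 - 2)*((-3 - 2) + (-3 + (-3 - 2))²))² = (-4*(-5)*(-5 + (-3 - 5)²))² = (-4*(-5)*(-5 + (-8)²))² = (-4*(-5)*(-5 + 64))² = (-4*(-5)*59)² = 1180² = 1392400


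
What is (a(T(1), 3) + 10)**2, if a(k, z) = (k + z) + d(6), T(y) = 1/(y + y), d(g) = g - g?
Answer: 729/4 ≈ 182.25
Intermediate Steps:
d(g) = 0
T(y) = 1/(2*y)
a(k, z) = k + z (a(k, z) = (k + z) + 0 = k + z)
(a(T(1), 3) + 10)**2 = (((1/2)/1 + 3) + 10)**2 = (((1/2)*1 + 3) + 10)**2 = ((1/2 + 3) + 10)**2 = (7/2 + 10)**2 = (27/2)**2 = 729/4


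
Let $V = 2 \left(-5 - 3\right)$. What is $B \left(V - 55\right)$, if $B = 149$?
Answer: $-10579$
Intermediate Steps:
$V = -16$ ($V = 2 \left(-8\right) = -16$)
$B \left(V - 55\right) = 149 \left(-16 - 55\right) = 149 \left(-71\right) = -10579$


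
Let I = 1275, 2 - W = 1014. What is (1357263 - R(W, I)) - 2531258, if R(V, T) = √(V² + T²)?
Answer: -1173995 - √2649769 ≈ -1.1756e+6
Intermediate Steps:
W = -1012 (W = 2 - 1*1014 = 2 - 1014 = -1012)
R(V, T) = √(T² + V²)
(1357263 - R(W, I)) - 2531258 = (1357263 - √(1275² + (-1012)²)) - 2531258 = (1357263 - √(1625625 + 1024144)) - 2531258 = (1357263 - √2649769) - 2531258 = -1173995 - √2649769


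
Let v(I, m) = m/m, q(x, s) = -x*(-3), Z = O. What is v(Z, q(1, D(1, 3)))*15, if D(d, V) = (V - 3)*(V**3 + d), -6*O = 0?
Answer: 15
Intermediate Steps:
O = 0 (O = -1/6*0 = 0)
Z = 0
D(d, V) = (-3 + V)*(d + V**3)
q(x, s) = 3*x
v(I, m) = 1
v(Z, q(1, D(1, 3)))*15 = 1*15 = 15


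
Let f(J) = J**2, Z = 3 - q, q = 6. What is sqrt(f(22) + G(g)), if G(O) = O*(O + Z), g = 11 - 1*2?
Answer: sqrt(538) ≈ 23.195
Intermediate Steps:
Z = -3 (Z = 3 - 1*6 = 3 - 6 = -3)
g = 9 (g = 11 - 2 = 9)
G(O) = O*(-3 + O) (G(O) = O*(O - 3) = O*(-3 + O))
sqrt(f(22) + G(g)) = sqrt(22**2 + 9*(-3 + 9)) = sqrt(484 + 9*6) = sqrt(484 + 54) = sqrt(538)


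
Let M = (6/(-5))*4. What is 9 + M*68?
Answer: -1587/5 ≈ -317.40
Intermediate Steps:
M = -24/5 (M = -1/5*6*4 = -6/5*4 = -24/5 ≈ -4.8000)
9 + M*68 = 9 - 24/5*68 = 9 - 1632/5 = -1587/5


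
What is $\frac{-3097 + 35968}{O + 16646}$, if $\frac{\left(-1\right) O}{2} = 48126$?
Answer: $- \frac{32871}{79606} \approx -0.41292$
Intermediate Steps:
$O = -96252$ ($O = \left(-2\right) 48126 = -96252$)
$\frac{-3097 + 35968}{O + 16646} = \frac{-3097 + 35968}{-96252 + 16646} = \frac{32871}{-79606} = 32871 \left(- \frac{1}{79606}\right) = - \frac{32871}{79606}$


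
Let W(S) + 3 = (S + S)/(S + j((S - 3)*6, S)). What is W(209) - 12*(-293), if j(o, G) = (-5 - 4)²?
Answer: 509594/145 ≈ 3514.4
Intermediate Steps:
j(o, G) = 81 (j(o, G) = (-9)² = 81)
W(S) = -3 + 2*S/(81 + S) (W(S) = -3 + (S + S)/(S + 81) = -3 + (2*S)/(81 + S) = -3 + 2*S/(81 + S))
W(209) - 12*(-293) = (-243 - 1*209)/(81 + 209) - 12*(-293) = (-243 - 209)/290 - 1*(-3516) = (1/290)*(-452) + 3516 = -226/145 + 3516 = 509594/145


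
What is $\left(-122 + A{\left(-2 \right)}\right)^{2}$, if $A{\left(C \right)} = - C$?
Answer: $14400$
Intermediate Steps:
$\left(-122 + A{\left(-2 \right)}\right)^{2} = \left(-122 - -2\right)^{2} = \left(-122 + 2\right)^{2} = \left(-120\right)^{2} = 14400$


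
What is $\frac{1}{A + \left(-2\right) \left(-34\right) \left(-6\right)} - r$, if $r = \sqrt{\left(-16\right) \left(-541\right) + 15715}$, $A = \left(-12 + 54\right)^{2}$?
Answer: $\frac{1}{1356} - \sqrt{24371} \approx -156.11$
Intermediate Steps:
$A = 1764$ ($A = 42^{2} = 1764$)
$r = \sqrt{24371}$ ($r = \sqrt{8656 + 15715} = \sqrt{24371} \approx 156.11$)
$\frac{1}{A + \left(-2\right) \left(-34\right) \left(-6\right)} - r = \frac{1}{1764 + \left(-2\right) \left(-34\right) \left(-6\right)} - \sqrt{24371} = \frac{1}{1764 + 68 \left(-6\right)} - \sqrt{24371} = \frac{1}{1764 - 408} - \sqrt{24371} = \frac{1}{1356} - \sqrt{24371}$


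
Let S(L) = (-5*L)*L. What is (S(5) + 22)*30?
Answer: -3090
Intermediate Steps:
S(L) = -5*L²
(S(5) + 22)*30 = (-5*5² + 22)*30 = (-5*25 + 22)*30 = (-125 + 22)*30 = -103*30 = -3090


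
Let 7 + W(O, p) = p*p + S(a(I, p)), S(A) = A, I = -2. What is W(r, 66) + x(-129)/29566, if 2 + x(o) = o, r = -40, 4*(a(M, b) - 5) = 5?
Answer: 257534381/59132 ≈ 4355.2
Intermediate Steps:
a(M, b) = 25/4 (a(M, b) = 5 + (1/4)*5 = 5 + 5/4 = 25/4)
x(o) = -2 + o
W(O, p) = -3/4 + p**2 (W(O, p) = -7 + (p*p + 25/4) = -7 + (p**2 + 25/4) = -7 + (25/4 + p**2) = -3/4 + p**2)
W(r, 66) + x(-129)/29566 = (-3/4 + 66**2) + (-2 - 129)/29566 = (-3/4 + 4356) - 131*1/29566 = 17421/4 - 131/29566 = 257534381/59132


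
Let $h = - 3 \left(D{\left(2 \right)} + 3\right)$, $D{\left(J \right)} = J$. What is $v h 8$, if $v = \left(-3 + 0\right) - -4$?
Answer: $-120$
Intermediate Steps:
$h = -15$ ($h = - 3 \left(2 + 3\right) = \left(-3\right) 5 = -15$)
$v = 1$ ($v = -3 + 4 = 1$)
$v h 8 = 1 \left(-15\right) 8 = \left(-15\right) 8 = -120$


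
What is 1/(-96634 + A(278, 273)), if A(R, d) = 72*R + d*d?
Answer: -1/2089 ≈ -0.00047870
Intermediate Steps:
A(R, d) = d**2 + 72*R (A(R, d) = 72*R + d**2 = d**2 + 72*R)
1/(-96634 + A(278, 273)) = 1/(-96634 + (273**2 + 72*278)) = 1/(-96634 + (74529 + 20016)) = 1/(-96634 + 94545) = 1/(-2089) = -1/2089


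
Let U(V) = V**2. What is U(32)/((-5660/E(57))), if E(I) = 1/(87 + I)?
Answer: -16/12735 ≈ -0.0012564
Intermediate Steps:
U(32)/((-5660/E(57))) = 32**2/((-5660/(1/(87 + 57)))) = 1024/((-5660/(1/144))) = 1024/((-5660/1/144)) = 1024/((-5660*144)) = 1024/(-815040) = 1024*(-1/815040) = -16/12735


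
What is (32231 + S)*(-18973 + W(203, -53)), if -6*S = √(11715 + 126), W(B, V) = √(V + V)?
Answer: -(18973 - I*√106)*(193386 - √11841)/6 ≈ -6.1117e+8 + 3.3165e+5*I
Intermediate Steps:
W(B, V) = √2*√V (W(B, V) = √(2*V) = √2*√V)
S = -√11841/6 (S = -√(11715 + 126)/6 = -√11841/6 ≈ -18.136)
(32231 + S)*(-18973 + W(203, -53)) = (32231 - √11841/6)*(-18973 + √2*√(-53)) = (32231 - √11841/6)*(-18973 + √2*(I*√53)) = (32231 - √11841/6)*(-18973 + I*√106) = (-18973 + I*√106)*(32231 - √11841/6)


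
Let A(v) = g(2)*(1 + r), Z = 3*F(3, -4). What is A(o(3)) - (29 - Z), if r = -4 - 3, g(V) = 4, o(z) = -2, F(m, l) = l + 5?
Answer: -50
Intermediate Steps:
F(m, l) = 5 + l
Z = 3 (Z = 3*(5 - 4) = 3*1 = 3)
r = -7
A(v) = -24 (A(v) = 4*(1 - 7) = 4*(-6) = -24)
A(o(3)) - (29 - Z) = -24 - (29 - 1*3) = -24 - (29 - 3) = -24 - 1*26 = -24 - 26 = -50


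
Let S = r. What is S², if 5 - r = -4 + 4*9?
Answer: 729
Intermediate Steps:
r = -27 (r = 5 - (-4 + 4*9) = 5 - (-4 + 36) = 5 - 1*32 = 5 - 32 = -27)
S = -27
S² = (-27)² = 729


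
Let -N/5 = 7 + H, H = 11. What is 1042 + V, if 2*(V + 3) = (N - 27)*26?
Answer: -482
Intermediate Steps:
N = -90 (N = -5*(7 + 11) = -5*18 = -90)
V = -1524 (V = -3 + ((-90 - 27)*26)/2 = -3 + (-117*26)/2 = -3 + (½)*(-3042) = -3 - 1521 = -1524)
1042 + V = 1042 - 1524 = -482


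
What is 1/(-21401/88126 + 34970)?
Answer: 88126/3081744819 ≈ 2.8596e-5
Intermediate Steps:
1/(-21401/88126 + 34970) = 1/(3081744819/88126) = 88126/3081744819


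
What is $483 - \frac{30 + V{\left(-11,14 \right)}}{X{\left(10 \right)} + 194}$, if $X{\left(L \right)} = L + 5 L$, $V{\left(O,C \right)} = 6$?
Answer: $\frac{61323}{127} \approx 482.86$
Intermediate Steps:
$X{\left(L \right)} = 6 L$
$483 - \frac{30 + V{\left(-11,14 \right)}}{X{\left(10 \right)} + 194} = 483 - \frac{30 + 6}{6 \cdot 10 + 194} = 483 - \frac{36}{60 + 194} = 483 - \frac{36}{254} = 483 - 36 \cdot \frac{1}{254} = 483 - \frac{18}{127} = \frac{61323}{127}$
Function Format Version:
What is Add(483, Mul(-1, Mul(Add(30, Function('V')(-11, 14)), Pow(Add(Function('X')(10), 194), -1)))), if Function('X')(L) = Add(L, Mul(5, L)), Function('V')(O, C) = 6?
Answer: Rational(61323, 127) ≈ 482.86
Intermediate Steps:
Function('X')(L) = Mul(6, L)
Add(483, Mul(-1, Mul(Add(30, Function('V')(-11, 14)), Pow(Add(Function('X')(10), 194), -1)))) = Add(483, Mul(-1, Mul(Add(30, 6), Pow(Add(Mul(6, 10), 194), -1)))) = Add(483, Mul(-1, Mul(36, Pow(Add(60, 194), -1)))) = Add(483, Mul(-1, Mul(36, Pow(254, -1)))) = Add(483, Mul(-1, Mul(36, Rational(1, 254)))) = Add(483, Mul(-1, Rational(18, 127))) = Add(483, Rational(-18, 127)) = Rational(61323, 127)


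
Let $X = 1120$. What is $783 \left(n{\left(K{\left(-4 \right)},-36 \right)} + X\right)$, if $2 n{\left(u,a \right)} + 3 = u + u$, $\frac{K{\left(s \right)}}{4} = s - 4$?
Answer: $\frac{1701459}{2} \approx 8.5073 \cdot 10^{5}$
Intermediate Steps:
$K{\left(s \right)} = -16 + 4 s$ ($K{\left(s \right)} = 4 \left(s - 4\right) = 4 \left(-4 + s\right) = -16 + 4 s$)
$n{\left(u,a \right)} = - \frac{3}{2} + u$ ($n{\left(u,a \right)} = - \frac{3}{2} + \frac{u + u}{2} = - \frac{3}{2} + \frac{2 u}{2} = - \frac{3}{2} + u$)
$783 \left(n{\left(K{\left(-4 \right)},-36 \right)} + X\right) = 783 \left(\left(- \frac{3}{2} + \left(-16 + 4 \left(-4\right)\right)\right) + 1120\right) = 783 \left(\left(- \frac{3}{2} - 32\right) + 1120\right) = 783 \left(- \frac{67}{2} + 1120\right) = 783 \cdot \frac{2173}{2} = \frac{1701459}{2}$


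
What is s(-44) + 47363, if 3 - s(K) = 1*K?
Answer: 47410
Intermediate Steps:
s(K) = 3 - K
s(-44) + 47363 = (3 - 1*(-44)) + 47363 = (3 + 44) + 47363 = 47 + 47363 = 47410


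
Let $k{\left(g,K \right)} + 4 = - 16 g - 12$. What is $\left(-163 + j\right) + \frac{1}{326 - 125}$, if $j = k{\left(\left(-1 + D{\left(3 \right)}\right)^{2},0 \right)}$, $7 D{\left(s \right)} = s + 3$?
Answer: $- \frac{1766138}{9849} \approx -179.32$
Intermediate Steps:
$D{\left(s \right)} = \frac{3}{7} + \frac{s}{7}$ ($D{\left(s \right)} = \frac{s + 3}{7} = \frac{3 + s}{7} = \frac{3}{7} + \frac{s}{7}$)
$k{\left(g,K \right)} = -16 - 16 g$ ($k{\left(g,K \right)} = -4 - \left(12 + 16 g\right) = -16 - 16 g$)
$j = - \frac{800}{49}$ ($j = -16 - 16 \left(-1 + \left(\frac{3}{7} + \frac{1}{7} \cdot 3\right)\right)^{2} = -16 - 16 \left(-1 + \left(\frac{3}{7} + \frac{3}{7}\right)\right)^{2} = -16 - 16 \left(-1 + \frac{6}{7}\right)^{2} = -16 - 16 \left(- \frac{1}{7}\right)^{2} = -16 - \frac{16}{49} = - \frac{800}{49} \approx -16.327$)
$\left(-163 + j\right) + \frac{1}{326 - 125} = \left(-163 - \frac{800}{49}\right) + \frac{1}{326 - 125} = - \frac{8787}{49} + \frac{1}{201} = - \frac{1766138}{9849}$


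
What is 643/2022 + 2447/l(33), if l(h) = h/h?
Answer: 4948477/2022 ≈ 2447.3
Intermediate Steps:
l(h) = 1
643/2022 + 2447/l(33) = 643/2022 + 2447/1 = 643*(1/2022) + 2447*1 = 643/2022 + 2447 = 4948477/2022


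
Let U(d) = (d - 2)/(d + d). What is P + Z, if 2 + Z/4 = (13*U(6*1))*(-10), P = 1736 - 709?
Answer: 2537/3 ≈ 845.67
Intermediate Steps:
U(d) = (-2 + d)/(2*d) (U(d) = (-2 + d)/((2*d)) = (-2 + d)*(1/(2*d)) = (-2 + d)/(2*d))
P = 1027
Z = -544/3 (Z = -8 + 4*((13*((-2 + 6*1)/(2*((6*1)))))*(-10)) = -8 + 4*((13*((½)*(-2 + 6)/6))*(-10)) = -8 + 4*((13*((½)*(⅙)*4))*(-10)) = -8 + 4*((13*(⅓))*(-10)) = -8 + 4*((13/3)*(-10)) = -8 + 4*(-130/3) = -8 - 520/3 = -544/3 ≈ -181.33)
P + Z = 1027 - 544/3 = 2537/3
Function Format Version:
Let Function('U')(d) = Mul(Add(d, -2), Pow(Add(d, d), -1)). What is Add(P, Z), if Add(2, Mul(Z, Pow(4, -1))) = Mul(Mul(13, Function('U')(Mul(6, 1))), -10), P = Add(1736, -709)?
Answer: Rational(2537, 3) ≈ 845.67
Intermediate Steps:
Function('U')(d) = Mul(Rational(1, 2), Pow(d, -1), Add(-2, d)) (Function('U')(d) = Mul(Add(-2, d), Pow(Mul(2, d), -1)) = Mul(Add(-2, d), Mul(Rational(1, 2), Pow(d, -1))) = Mul(Rational(1, 2), Pow(d, -1), Add(-2, d)))
P = 1027
Z = Rational(-544, 3) (Z = Add(-8, Mul(4, Mul(Mul(13, Mul(Rational(1, 2), Pow(Mul(6, 1), -1), Add(-2, Mul(6, 1)))), -10))) = Add(-8, Mul(4, Mul(Mul(13, Mul(Rational(1, 2), Pow(6, -1), Add(-2, 6))), -10))) = Add(-8, Mul(4, Mul(Mul(13, Mul(Rational(1, 2), Rational(1, 6), 4)), -10))) = Add(-8, Mul(4, Mul(Mul(13, Rational(1, 3)), -10))) = Add(-8, Mul(4, Mul(Rational(13, 3), -10))) = Add(-8, Mul(4, Rational(-130, 3))) = Add(-8, Rational(-520, 3)) = Rational(-544, 3) ≈ -181.33)
Add(P, Z) = Add(1027, Rational(-544, 3)) = Rational(2537, 3)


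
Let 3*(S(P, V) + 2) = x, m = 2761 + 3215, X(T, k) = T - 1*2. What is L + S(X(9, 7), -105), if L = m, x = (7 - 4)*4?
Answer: 5978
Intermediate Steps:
X(T, k) = -2 + T (X(T, k) = T - 2 = -2 + T)
m = 5976
x = 12 (x = 3*4 = 12)
S(P, V) = 2 (S(P, V) = -2 + (⅓)*12 = -2 + 4 = 2)
L = 5976
L + S(X(9, 7), -105) = 5976 + 2 = 5978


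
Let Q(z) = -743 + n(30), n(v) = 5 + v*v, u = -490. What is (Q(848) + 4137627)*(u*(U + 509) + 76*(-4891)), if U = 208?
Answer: -2991811785294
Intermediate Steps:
n(v) = 5 + v²
Q(z) = 162 (Q(z) = -743 + (5 + 30²) = -743 + (5 + 900) = -743 + 905 = 162)
(Q(848) + 4137627)*(u*(U + 509) + 76*(-4891)) = (162 + 4137627)*(-490*(208 + 509) + 76*(-4891)) = 4137789*(-490*717 - 371716) = 4137789*(-351330 - 371716) = 4137789*(-723046) = -2991811785294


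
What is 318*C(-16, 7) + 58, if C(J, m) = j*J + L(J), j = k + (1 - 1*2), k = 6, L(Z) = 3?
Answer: -24428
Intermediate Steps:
j = 5 (j = 6 + (1 - 1*2) = 6 + (1 - 2) = 6 - 1 = 5)
C(J, m) = 3 + 5*J (C(J, m) = 5*J + 3 = 3 + 5*J)
318*C(-16, 7) + 58 = 318*(3 + 5*(-16)) + 58 = 318*(3 - 80) + 58 = 318*(-77) + 58 = -24486 + 58 = -24428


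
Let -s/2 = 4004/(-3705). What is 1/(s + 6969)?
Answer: 285/1986781 ≈ 0.00014345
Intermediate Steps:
s = 616/285 (s = -8008/(-3705) = -8008*(-1)/3705 = -2*(-308/285) = 616/285 ≈ 2.1614)
1/(s + 6969) = 1/(616/285 + 6969) = 1/(1986781/285) = 285/1986781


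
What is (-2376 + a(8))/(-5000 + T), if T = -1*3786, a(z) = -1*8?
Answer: 1192/4393 ≈ 0.27134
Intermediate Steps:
a(z) = -8
T = -3786
(-2376 + a(8))/(-5000 + T) = (-2376 - 8)/(-5000 - 3786) = -2384/(-8786) = -2384*(-1/8786) = 1192/4393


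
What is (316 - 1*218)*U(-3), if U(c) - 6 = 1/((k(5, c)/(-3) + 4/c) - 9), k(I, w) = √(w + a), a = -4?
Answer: 280035/484 + 147*I*√7/484 ≈ 578.58 + 0.80357*I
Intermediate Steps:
k(I, w) = √(-4 + w) (k(I, w) = √(w - 4) = √(-4 + w))
U(c) = 6 + 1/(-9 + 4/c - √(-4 + c)/3) (U(c) = 6 + 1/((√(-4 + c)/(-3) + 4/c) - 9) = 6 + 1/((√(-4 + c)*(-⅓) + 4/c) - 9) = 6 + 1/((-√(-4 + c)/3 + 4/c) - 9) = 6 + 1/((4/c - √(-4 + c)/3) - 9) = 6 + 1/(-9 + 4/c - √(-4 + c)/3))
(316 - 1*218)*U(-3) = (316 - 1*218)*(3*(-24 + 53*(-3) + 2*(-3)*√(-4 - 3))/(-12 + 27*(-3) - 3*√(-4 - 3))) = (316 - 218)*(3*(-24 - 159 + 2*(-3)*√(-7))/(-12 - 81 - 3*I*√7)) = 98*(3*(-24 - 159 + 2*(-3)*(I*√7))/(-12 - 81 - 3*I*√7)) = 98*(3*(-24 - 159 - 6*I*√7)/(-12 - 81 - 3*I*√7)) = 98*(3*(-183 - 6*I*√7)/(-93 - 3*I*√7)) = 294*(-183 - 6*I*√7)/(-93 - 3*I*√7)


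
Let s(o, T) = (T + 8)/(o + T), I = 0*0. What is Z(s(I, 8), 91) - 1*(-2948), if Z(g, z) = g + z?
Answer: 3041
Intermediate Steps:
I = 0
s(o, T) = (8 + T)/(T + o)
Z(s(I, 8), 91) - 1*(-2948) = ((8 + 8)/(8 + 0) + 91) - 1*(-2948) = (16/8 + 91) + 2948 = ((1/8)*16 + 91) + 2948 = (2 + 91) + 2948 = 93 + 2948 = 3041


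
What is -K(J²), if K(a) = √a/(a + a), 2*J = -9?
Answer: -⅑ ≈ -0.11111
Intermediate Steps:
J = -9/2 (J = (½)*(-9) = -9/2 ≈ -4.5000)
K(a) = 1/(2*√a) (K(a) = √a/((2*a)) = (1/(2*a))*√a = 1/(2*√a))
-K(J²) = -1/(2*√((-9/2)²)) = -1/(2*√(81/4)) = -2/(2*9) = -1*⅑ = -⅑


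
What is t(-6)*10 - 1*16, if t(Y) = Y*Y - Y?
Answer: 404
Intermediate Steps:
t(Y) = Y**2 - Y
t(-6)*10 - 1*16 = -6*(-1 - 6)*10 - 1*16 = -6*(-7)*10 - 16 = 42*10 - 16 = 420 - 16 = 404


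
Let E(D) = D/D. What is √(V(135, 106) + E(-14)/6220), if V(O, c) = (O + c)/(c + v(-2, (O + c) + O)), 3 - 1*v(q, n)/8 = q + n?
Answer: I*√184958792355/1483470 ≈ 0.28991*I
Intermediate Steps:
E(D) = 1
v(q, n) = 24 - 8*n - 8*q (v(q, n) = 24 - 8*(q + n) = 24 - 8*(n + q) = 24 + (-8*n - 8*q) = 24 - 8*n - 8*q)
V(O, c) = (O + c)/(40 - 16*O - 7*c) (V(O, c) = (O + c)/(c + (24 - 8*((O + c) + O) - 8*(-2))) = (O + c)/(c + (24 - 8*(c + 2*O) + 16)) = (O + c)/(c + (24 + (-16*O - 8*c) + 16)) = (O + c)/(c + (40 - 16*O - 8*c)) = (O + c)/(40 - 16*O - 7*c))
√(V(135, 106) + E(-14)/6220) = √((135 + 106)/(40 - 16*135 - 7*106) + 1/6220) = √(241/(40 - 2160 - 742) + 1*(1/6220)) = √(241/(-2862) + 1/6220) = √(-1/2862*241 + 1/6220) = √(-241/2862 + 1/6220) = √(-748079/8900820) = I*√184958792355/1483470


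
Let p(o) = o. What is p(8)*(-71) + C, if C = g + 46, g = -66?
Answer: -588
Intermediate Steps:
C = -20 (C = -66 + 46 = -20)
p(8)*(-71) + C = 8*(-71) - 20 = -568 - 20 = -588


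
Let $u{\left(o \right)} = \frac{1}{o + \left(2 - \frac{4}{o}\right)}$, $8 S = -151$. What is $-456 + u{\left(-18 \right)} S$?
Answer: $- \frac{516657}{1136} \approx -454.8$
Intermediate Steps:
$S = - \frac{151}{8}$ ($S = \frac{1}{8} \left(-151\right) = - \frac{151}{8} \approx -18.875$)
$u{\left(o \right)} = \frac{1}{2 + o - \frac{4}{o}}$ ($u{\left(o \right)} = \frac{1}{o + \left(2 - \frac{4}{o}\right)} = \frac{1}{2 + o - \frac{4}{o}}$)
$-456 + u{\left(-18 \right)} S = -456 + - \frac{18}{-4 + \left(-18\right)^{2} + 2 \left(-18\right)} \left(- \frac{151}{8}\right) = -456 + - \frac{18}{-4 + 324 - 36} \left(- \frac{151}{8}\right) = -456 + - \frac{18}{284} \left(- \frac{151}{8}\right) = -456 + \left(-18\right) \frac{1}{284} \left(- \frac{151}{8}\right) = -456 - - \frac{1359}{1136} = -456 + \frac{1359}{1136} = - \frac{516657}{1136}$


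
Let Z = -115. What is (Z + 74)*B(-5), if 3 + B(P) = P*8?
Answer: 1763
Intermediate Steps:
B(P) = -3 + 8*P (B(P) = -3 + P*8 = -3 + 8*P)
(Z + 74)*B(-5) = (-115 + 74)*(-3 + 8*(-5)) = -41*(-3 - 40) = -41*(-43) = 1763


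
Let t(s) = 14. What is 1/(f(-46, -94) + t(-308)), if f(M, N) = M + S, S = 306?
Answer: 1/274 ≈ 0.0036496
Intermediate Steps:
f(M, N) = 306 + M (f(M, N) = M + 306 = 306 + M)
1/(f(-46, -94) + t(-308)) = 1/((306 - 46) + 14) = 1/(260 + 14) = 1/274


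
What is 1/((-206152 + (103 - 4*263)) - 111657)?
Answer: -1/318758 ≈ -3.1372e-6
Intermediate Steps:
1/((-206152 + (103 - 4*263)) - 111657) = 1/((-206152 + (103 - 1052)) - 111657) = 1/((-206152 - 949) - 111657) = 1/(-207101 - 111657) = 1/(-318758) = -1/318758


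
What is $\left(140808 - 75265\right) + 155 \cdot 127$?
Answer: $85228$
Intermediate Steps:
$\left(140808 - 75265\right) + 155 \cdot 127 = 65543 + 19685 = 85228$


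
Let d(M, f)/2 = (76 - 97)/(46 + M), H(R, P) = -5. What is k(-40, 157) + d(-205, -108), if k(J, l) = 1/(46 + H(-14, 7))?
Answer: 627/2173 ≈ 0.28854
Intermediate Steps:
d(M, f) = -42/(46 + M) (d(M, f) = 2*((76 - 97)/(46 + M)) = 2*(-21/(46 + M)) = -42/(46 + M))
k(J, l) = 1/41 (k(J, l) = 1/(46 - 5) = 1/41)
k(-40, 157) + d(-205, -108) = 1/41 - 42/(46 - 205) = 1/41 - 42/(-159) = 1/41 - 42*(-1/159) = 1/41 + 14/53 = 627/2173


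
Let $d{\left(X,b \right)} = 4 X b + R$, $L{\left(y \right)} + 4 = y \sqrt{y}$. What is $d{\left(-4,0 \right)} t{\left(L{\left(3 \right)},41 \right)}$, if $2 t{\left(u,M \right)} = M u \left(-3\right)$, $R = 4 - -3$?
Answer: $1722 - \frac{2583 \sqrt{3}}{2} \approx -514.94$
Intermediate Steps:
$R = 7$ ($R = 4 + 3 = 7$)
$L{\left(y \right)} = -4 + y^{\frac{3}{2}}$ ($L{\left(y \right)} = -4 + y \sqrt{y} = -4 + y^{\frac{3}{2}}$)
$t{\left(u,M \right)} = - \frac{3 M u}{2}$ ($t{\left(u,M \right)} = \frac{M u \left(-3\right)}{2} = \frac{\left(-3\right) M u}{2} = - \frac{3 M u}{2}$)
$d{\left(X,b \right)} = 7 + 4 X b$ ($d{\left(X,b \right)} = 4 X b + 7 = 7 + 4 X b$)
$d{\left(-4,0 \right)} t{\left(L{\left(3 \right)},41 \right)} = \left(7 + 4 \left(-4\right) 0\right) \left(\left(- \frac{3}{2}\right) 41 \left(-4 + 3^{\frac{3}{2}}\right)\right) = \left(7 + 0\right) \left(\left(- \frac{3}{2}\right) 41 \left(-4 + 3 \sqrt{3}\right)\right) = 7 \left(246 - \frac{369 \sqrt{3}}{2}\right) = 1722 - \frac{2583 \sqrt{3}}{2}$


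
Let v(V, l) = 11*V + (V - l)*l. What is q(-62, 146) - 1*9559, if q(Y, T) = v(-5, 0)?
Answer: -9614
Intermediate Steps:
v(V, l) = 11*V + l*(V - l)
q(Y, T) = -55 (q(Y, T) = -1*0² + 11*(-5) - 5*0 = -1*0 - 55 + 0 = 0 - 55 + 0 = -55)
q(-62, 146) - 1*9559 = -55 - 1*9559 = -55 - 9559 = -9614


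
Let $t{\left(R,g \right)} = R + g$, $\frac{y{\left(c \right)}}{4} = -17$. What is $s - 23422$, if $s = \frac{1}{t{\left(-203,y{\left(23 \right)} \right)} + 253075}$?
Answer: $- \frac{5921175287}{252804} \approx -23422.0$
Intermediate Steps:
$y{\left(c \right)} = -68$ ($y{\left(c \right)} = 4 \left(-17\right) = -68$)
$s = \frac{1}{252804}$ ($s = \frac{1}{\left(-203 - 68\right) + 253075} = \frac{1}{-271 + 253075} = \frac{1}{252804} \approx 3.9556 \cdot 10^{-6}$)
$s - 23422 = \frac{1}{252804} - 23422 = - \frac{5921175287}{252804}$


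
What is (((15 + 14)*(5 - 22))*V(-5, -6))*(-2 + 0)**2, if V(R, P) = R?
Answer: 9860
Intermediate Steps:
(((15 + 14)*(5 - 22))*V(-5, -6))*(-2 + 0)**2 = (((15 + 14)*(5 - 22))*(-5))*(-2 + 0)**2 = ((29*(-17))*(-5))*(-2)**2 = -493*(-5)*4 = 2465*4 = 9860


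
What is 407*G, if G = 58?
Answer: 23606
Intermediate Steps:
407*G = 407*58 = 23606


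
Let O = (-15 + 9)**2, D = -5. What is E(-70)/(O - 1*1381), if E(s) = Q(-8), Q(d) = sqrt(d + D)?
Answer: -I*sqrt(13)/1345 ≈ -0.0026807*I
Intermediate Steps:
Q(d) = sqrt(-5 + d) (Q(d) = sqrt(d - 5) = sqrt(-5 + d))
E(s) = I*sqrt(13) (E(s) = sqrt(-5 - 8) = sqrt(-13) = I*sqrt(13))
O = 36 (O = (-6)**2 = 36)
E(-70)/(O - 1*1381) = (I*sqrt(13))/(36 - 1*1381) = (I*sqrt(13))/(36 - 1381) = (I*sqrt(13))/(-1345) = (I*sqrt(13))*(-1/1345) = -I*sqrt(13)/1345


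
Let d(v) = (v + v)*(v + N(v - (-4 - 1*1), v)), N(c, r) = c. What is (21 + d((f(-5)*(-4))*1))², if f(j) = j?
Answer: 3316041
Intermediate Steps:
d(v) = 2*v*(5 + 2*v) (d(v) = (v + v)*(v + (v - (-4 - 1*1))) = (2*v)*(v + (v - (-4 - 1))) = (2*v)*(v + (v - 1*(-5))) = (2*v)*(v + (v + 5)) = (2*v)*(v + (5 + v)) = (2*v)*(5 + 2*v) = 2*v*(5 + 2*v))
(21 + d((f(-5)*(-4))*1))² = (21 + 2*(-5*(-4)*1)*(5 + 2*(-5*(-4)*1)))² = (21 + 2*(20*1)*(5 + 2*(20*1)))² = (21 + 2*20*(5 + 2*20))² = (21 + 2*20*(5 + 40))² = (21 + 2*20*45)² = (21 + 1800)² = 1821² = 3316041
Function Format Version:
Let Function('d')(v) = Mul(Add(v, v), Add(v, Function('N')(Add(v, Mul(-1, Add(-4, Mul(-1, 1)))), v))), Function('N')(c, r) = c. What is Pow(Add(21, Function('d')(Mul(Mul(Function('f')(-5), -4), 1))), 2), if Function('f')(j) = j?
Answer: 3316041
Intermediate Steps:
Function('d')(v) = Mul(2, v, Add(5, Mul(2, v))) (Function('d')(v) = Mul(Add(v, v), Add(v, Add(v, Mul(-1, Add(-4, Mul(-1, 1)))))) = Mul(Mul(2, v), Add(v, Add(v, Mul(-1, Add(-4, -1))))) = Mul(Mul(2, v), Add(v, Add(v, Mul(-1, -5)))) = Mul(Mul(2, v), Add(v, Add(v, 5))) = Mul(Mul(2, v), Add(v, Add(5, v))) = Mul(Mul(2, v), Add(5, Mul(2, v))) = Mul(2, v, Add(5, Mul(2, v))))
Pow(Add(21, Function('d')(Mul(Mul(Function('f')(-5), -4), 1))), 2) = Pow(Add(21, Mul(2, Mul(Mul(-5, -4), 1), Add(5, Mul(2, Mul(Mul(-5, -4), 1))))), 2) = Pow(Add(21, Mul(2, Mul(20, 1), Add(5, Mul(2, Mul(20, 1))))), 2) = Pow(Add(21, Mul(2, 20, Add(5, Mul(2, 20)))), 2) = Pow(Add(21, Mul(2, 20, Add(5, 40))), 2) = Pow(Add(21, Mul(2, 20, 45)), 2) = Pow(Add(21, 1800), 2) = Pow(1821, 2) = 3316041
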